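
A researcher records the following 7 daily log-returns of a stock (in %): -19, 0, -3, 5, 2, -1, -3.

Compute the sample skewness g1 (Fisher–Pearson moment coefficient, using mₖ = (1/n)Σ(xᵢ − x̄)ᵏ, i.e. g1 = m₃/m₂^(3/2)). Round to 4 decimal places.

-1.4606

x̄ = (-19 + 0 - 3 + 5 + 2 - 1 - 3) / 7 = -2.7143
deviations (xᵢ − x̄): -16.2857, 2.7143, -0.2857, 7.7143, 4.7143, 1.7143, -0.2857
Σ(xᵢ − x̄)² = 357.4286 ⇒ m₂ = 357.4286/7 = 51.06122
Σ(xᵢ − x̄)³ = -3730.5306 ⇒ m₃ = -3730.5306/7 = -532.93294
m₂^(3/2) = 51.06122^(1.5) = 364.86889
g1 = m₃ / m₂^(3/2) = -532.93294 / 364.86889 ≈ -1.4606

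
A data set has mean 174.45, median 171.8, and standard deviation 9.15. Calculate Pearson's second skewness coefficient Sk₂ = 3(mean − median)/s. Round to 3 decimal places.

Sk₂ = 3(174.45 − 171.8) / 9.15 = 3 × 2.6500 / 9.15
    = 7.9500 / 9.15 ≈ 0.869

0.869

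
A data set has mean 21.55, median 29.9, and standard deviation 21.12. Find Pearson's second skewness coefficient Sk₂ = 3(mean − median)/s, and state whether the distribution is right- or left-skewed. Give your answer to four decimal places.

Sk₂ = 3(21.55 − 29.9) / 21.12 = 3 × -8.3500 / 21.12
    = -25.0500 / 21.12 ≈ -1.1861
Sk₂ < 0 ⇒ mean < median ⇒ left-skewed (negative skew).

-1.1861, left-skewed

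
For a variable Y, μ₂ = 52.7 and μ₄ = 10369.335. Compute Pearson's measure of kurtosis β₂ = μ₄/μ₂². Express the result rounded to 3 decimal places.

3.734

μ₂² = 52.7² = 2777.29000
μ₄/μ₂² = 10369.335 / 2777.29000 = 3.73362
β₂ ≈ 3.734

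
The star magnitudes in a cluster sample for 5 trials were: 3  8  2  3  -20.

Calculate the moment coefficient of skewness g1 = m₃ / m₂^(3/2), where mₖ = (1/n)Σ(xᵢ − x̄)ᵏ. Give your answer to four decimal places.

x̄ = (3 + 8 + 2 + 3 - 20) / 5 = -0.8000
deviations (xᵢ − x̄): 3.8000, 8.8000, 2.8000, 3.8000, -19.2000
Σ(xᵢ − x̄)² = 482.8000 ⇒ m₂ = 482.8000/5 = 96.56000
Σ(xᵢ − x̄)³ = -6264.7200 ⇒ m₃ = -6264.7200/5 = -1252.94400
m₂^(3/2) = 96.56000^(1.5) = 948.84634
g1 = m₃ / m₂^(3/2) = -1252.94400 / 948.84634 ≈ -1.3205

-1.3205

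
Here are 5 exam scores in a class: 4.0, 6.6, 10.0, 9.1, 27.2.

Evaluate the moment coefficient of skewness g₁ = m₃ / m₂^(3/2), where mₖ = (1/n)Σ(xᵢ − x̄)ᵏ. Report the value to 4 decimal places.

x̄ = (4.0 + 6.6 + 10.0 + 9.1 + 27.2) / 5 = 11.3800
deviations (xᵢ − x̄): -7.3800, -4.7800, -1.3800, -2.2800, 15.8200
Σ(xᵢ − x̄)² = 334.6880 ⇒ m₂ = 334.6880/5 = 66.93760
Σ(xᵢ − x̄)³ = 3433.6663 ⇒ m₃ = 3433.6663/5 = 686.73326
m₂^(3/2) = 66.93760^(1.5) = 547.65267
g₁ = m₃ / m₂^(3/2) = 686.73326 / 547.65267 ≈ 1.2540

1.2540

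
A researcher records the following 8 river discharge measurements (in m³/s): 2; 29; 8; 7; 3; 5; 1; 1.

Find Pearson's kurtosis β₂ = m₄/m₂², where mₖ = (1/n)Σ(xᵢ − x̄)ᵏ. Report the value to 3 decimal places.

x̄ = 7.0000
Σ(xᵢ − x̄)² = 602.0000 ⇒ m₂ = 75.25000
Σ(xᵢ − x̄)⁴ = 237746.0000 ⇒ m₄ = 29718.25000
m₂² = 5662.56250
β₂ = m₄/m₂² = 29718.25000 / 5662.56250 ≈ 5.248

5.248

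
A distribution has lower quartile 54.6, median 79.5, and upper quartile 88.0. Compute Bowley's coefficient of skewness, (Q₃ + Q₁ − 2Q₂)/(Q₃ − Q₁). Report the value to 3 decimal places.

-0.491

numerator: Q₃ + Q₁ − 2Q₂ = 88.0 + 54.6 − 2×79.5 = -16.4000
denominator: Q₃ − Q₁ = 88.0 − 54.6 = 33.4000
Bowley skewness = -16.4000 / 33.4000 ≈ -0.491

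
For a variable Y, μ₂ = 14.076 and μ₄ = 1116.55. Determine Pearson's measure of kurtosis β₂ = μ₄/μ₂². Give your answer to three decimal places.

5.635

μ₂² = 14.076² = 198.13378
μ₄/μ₂² = 1116.55 / 198.13378 = 5.63533
β₂ ≈ 5.635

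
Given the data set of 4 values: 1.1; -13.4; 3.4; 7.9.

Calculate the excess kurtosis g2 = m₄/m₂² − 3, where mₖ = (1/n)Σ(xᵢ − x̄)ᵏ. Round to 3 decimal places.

x̄ = -0.2500
Σ(xᵢ − x̄)² = 254.4900 ⇒ m₂ = 63.62250
Σ(xᵢ − x̄)⁴ = 34494.9500 ⇒ m₄ = 8623.73751
m₂² = 4047.82251
g2 = m₄/m₂² − 3 = 2.13046 − 3 ≈ -0.870

-0.870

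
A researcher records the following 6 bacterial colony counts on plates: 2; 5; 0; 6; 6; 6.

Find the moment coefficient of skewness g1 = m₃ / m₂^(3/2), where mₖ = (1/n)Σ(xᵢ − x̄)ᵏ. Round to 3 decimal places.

-0.826

x̄ = (2 + 5 + 0 + 6 + 6 + 6) / 6 = 4.1667
deviations (xᵢ − x̄): -2.1667, 0.8333, -4.1667, 1.8333, 1.8333, 1.8333
Σ(xᵢ − x̄)² = 32.8333 ⇒ m₂ = 32.8333/6 = 5.47222
Σ(xᵢ − x̄)³ = -63.4444 ⇒ m₃ = -63.4444/6 = -10.57407
m₂^(3/2) = 5.47222^(1.5) = 12.80105
g1 = m₃ / m₂^(3/2) = -10.57407 / 12.80105 ≈ -0.826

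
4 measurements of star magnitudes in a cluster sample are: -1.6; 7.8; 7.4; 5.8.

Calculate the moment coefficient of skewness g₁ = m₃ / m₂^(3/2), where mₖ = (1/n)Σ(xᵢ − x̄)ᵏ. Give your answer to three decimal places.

x̄ = (-1.6 + 7.8 + 7.4 + 5.8) / 4 = 4.8500
deviations (xᵢ − x̄): -6.4500, 2.9500, 2.5500, 0.9500
Σ(xᵢ − x̄)² = 57.7100 ⇒ m₂ = 57.7100/4 = 14.42750
Σ(xᵢ − x̄)³ = -225.2250 ⇒ m₃ = -225.2250/4 = -56.30625
m₂^(3/2) = 14.42750^(1.5) = 54.80077
g₁ = m₃ / m₂^(3/2) = -56.30625 / 54.80077 ≈ -1.027

-1.027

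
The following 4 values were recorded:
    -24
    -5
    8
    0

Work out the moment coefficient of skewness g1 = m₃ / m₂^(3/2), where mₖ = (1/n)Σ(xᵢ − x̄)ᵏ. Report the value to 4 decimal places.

x̄ = (-24 - 5 + 8 + 0) / 4 = -5.2500
deviations (xᵢ − x̄): -18.7500, 0.2500, 13.2500, 5.2500
Σ(xᵢ − x̄)² = 554.7500 ⇒ m₂ = 554.7500/4 = 138.68750
Σ(xᵢ − x̄)³ = -4120.8750 ⇒ m₃ = -4120.8750/4 = -1030.21875
m₂^(3/2) = 138.68750^(1.5) = 1633.26246
g1 = m₃ / m₂^(3/2) = -1030.21875 / 1633.26246 ≈ -0.6308

-0.6308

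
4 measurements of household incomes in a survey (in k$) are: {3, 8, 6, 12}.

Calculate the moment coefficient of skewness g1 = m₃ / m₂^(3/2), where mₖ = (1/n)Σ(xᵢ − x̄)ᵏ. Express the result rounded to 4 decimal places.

0.2066

x̄ = (3 + 8 + 6 + 12) / 4 = 7.2500
deviations (xᵢ − x̄): -4.2500, 0.7500, -1.2500, 4.7500
Σ(xᵢ − x̄)² = 42.7500 ⇒ m₂ = 42.7500/4 = 10.68750
Σ(xᵢ − x̄)³ = 28.8750 ⇒ m₃ = 28.8750/4 = 7.21875
m₂^(3/2) = 10.68750^(1.5) = 34.93930
g1 = m₃ / m₂^(3/2) = 7.21875 / 34.93930 ≈ 0.2066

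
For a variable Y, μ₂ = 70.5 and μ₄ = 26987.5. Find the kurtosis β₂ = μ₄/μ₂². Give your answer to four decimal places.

μ₂² = 70.5² = 4970.25000
μ₄/μ₂² = 26987.5 / 4970.25000 = 5.42981
β₂ ≈ 5.4298

5.4298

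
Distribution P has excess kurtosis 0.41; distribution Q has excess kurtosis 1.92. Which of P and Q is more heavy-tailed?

Q

Higher excess kurtosis ⇒ heavier tails relative to the normal distribution.
0.41 vs 1.92: the larger is 1.92, so Q has heavier tails.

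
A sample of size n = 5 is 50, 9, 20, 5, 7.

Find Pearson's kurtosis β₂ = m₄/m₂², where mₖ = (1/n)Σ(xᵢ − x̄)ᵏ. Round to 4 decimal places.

2.7493

x̄ = 18.2000
Σ(xᵢ − x̄)² = 1398.8000 ⇒ m₂ = 279.76000
Σ(xᵢ − x̄)⁴ = 1075875.5360 ⇒ m₄ = 215175.10720
m₂² = 78265.65760
β₂ = m₄/m₂² = 215175.10720 / 78265.65760 ≈ 2.7493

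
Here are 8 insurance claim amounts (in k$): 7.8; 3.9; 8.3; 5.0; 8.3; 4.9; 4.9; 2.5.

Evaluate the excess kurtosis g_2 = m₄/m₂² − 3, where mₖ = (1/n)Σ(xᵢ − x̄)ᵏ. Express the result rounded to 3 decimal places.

-1.349

x̄ = 5.7000
Σ(xᵢ − x̄)² = 33.1800 ⇒ m₂ = 4.14750
Σ(xᵢ − x̄)⁴ = 227.2578 ⇒ m₄ = 28.40723
m₂² = 17.20176
g_2 = m₄/m₂² − 3 = 1.65141 − 3 ≈ -1.349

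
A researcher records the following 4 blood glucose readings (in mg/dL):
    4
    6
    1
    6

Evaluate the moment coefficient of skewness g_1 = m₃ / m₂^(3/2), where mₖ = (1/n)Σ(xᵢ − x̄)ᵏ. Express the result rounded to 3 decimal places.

-0.689

x̄ = (4 + 6 + 1 + 6) / 4 = 4.2500
deviations (xᵢ − x̄): -0.2500, 1.7500, -3.2500, 1.7500
Σ(xᵢ − x̄)² = 16.7500 ⇒ m₂ = 16.7500/4 = 4.18750
Σ(xᵢ − x̄)³ = -23.6250 ⇒ m₃ = -23.6250/4 = -5.90625
m₂^(3/2) = 4.18750^(1.5) = 8.56904
g_1 = m₃ / m₂^(3/2) = -5.90625 / 8.56904 ≈ -0.689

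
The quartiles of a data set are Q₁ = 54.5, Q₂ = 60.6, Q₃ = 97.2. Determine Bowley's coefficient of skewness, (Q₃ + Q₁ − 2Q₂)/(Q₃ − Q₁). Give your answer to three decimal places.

0.714

numerator: Q₃ + Q₁ − 2Q₂ = 97.2 + 54.5 − 2×60.6 = 30.5000
denominator: Q₃ − Q₁ = 97.2 − 54.5 = 42.7000
Bowley skewness = 30.5000 / 42.7000 ≈ 0.714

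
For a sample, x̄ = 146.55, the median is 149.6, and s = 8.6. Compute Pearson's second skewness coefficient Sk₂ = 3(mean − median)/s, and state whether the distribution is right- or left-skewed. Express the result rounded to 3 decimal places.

Sk₂ = 3(146.55 − 149.6) / 8.6 = 3 × -3.0500 / 8.6
    = -9.1500 / 8.6 ≈ -1.064
Sk₂ < 0 ⇒ mean < median ⇒ left-skewed (negative skew).

-1.064, left-skewed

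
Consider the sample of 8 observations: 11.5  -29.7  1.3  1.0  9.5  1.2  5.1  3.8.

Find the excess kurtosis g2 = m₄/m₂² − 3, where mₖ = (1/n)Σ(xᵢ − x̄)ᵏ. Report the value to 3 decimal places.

2.163

x̄ = 0.4625
Σ(xᵢ − x̄)² = 1147.4588 ⇒ m₂ = 143.43234
Σ(xᵢ − x̄)⁴ = 849793.2900 ⇒ m₄ = 106224.16125
m₂² = 20572.83723
g2 = m₄/m₂² − 3 = 5.16332 − 3 ≈ 2.163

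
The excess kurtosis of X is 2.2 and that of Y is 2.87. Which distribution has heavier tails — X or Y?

Y

Higher excess kurtosis ⇒ heavier tails relative to the normal distribution.
2.2 vs 2.87: the larger is 2.87, so Y has heavier tails.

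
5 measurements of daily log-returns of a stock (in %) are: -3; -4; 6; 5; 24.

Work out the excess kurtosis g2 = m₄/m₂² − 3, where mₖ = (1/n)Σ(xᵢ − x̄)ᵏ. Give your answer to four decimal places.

-0.4809

x̄ = 5.6000
Σ(xᵢ − x̄)² = 505.2000 ⇒ m₂ = 101.04000
Σ(xᵢ − x̄)⁴ = 128586.5760 ⇒ m₄ = 25717.31520
m₂² = 10209.08160
g2 = m₄/m₂² − 3 = 2.51906 − 3 ≈ -0.4809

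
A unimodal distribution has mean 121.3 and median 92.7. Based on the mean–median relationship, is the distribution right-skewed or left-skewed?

mean − median = 121.3 − 92.7 = 28.6
mean > median ⇒ the longer tail is on the right ⇒ right-skewed (positively skewed).

right-skewed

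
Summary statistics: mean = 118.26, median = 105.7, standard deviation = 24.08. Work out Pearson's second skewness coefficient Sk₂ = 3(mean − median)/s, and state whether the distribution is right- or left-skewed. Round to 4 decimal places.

Sk₂ = 3(118.26 − 105.7) / 24.08 = 3 × 12.5600 / 24.08
    = 37.6800 / 24.08 ≈ 1.5648
Sk₂ > 0 ⇒ mean > median ⇒ right-skewed (positive skew).

1.5648, right-skewed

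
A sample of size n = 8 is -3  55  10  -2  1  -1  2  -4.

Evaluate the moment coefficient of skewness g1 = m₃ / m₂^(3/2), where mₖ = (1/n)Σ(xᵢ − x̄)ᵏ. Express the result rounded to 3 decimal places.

x̄ = (-3 + 55 + 10 - 2 + 1 - 1 + 2 - 4) / 8 = 7.2500
deviations (xᵢ − x̄): -10.2500, 47.7500, 2.7500, -9.2500, -6.2500, -8.2500, -5.2500, -11.2500
Σ(xᵢ − x̄)² = 2739.5000 ⇒ m₂ = 2739.5000/8 = 342.43750
Σ(xᵢ − x̄)³ = 104651.2500 ⇒ m₃ = 104651.2500/8 = 13081.40625
m₂^(3/2) = 342.43750^(1.5) = 6336.82884
g1 = m₃ / m₂^(3/2) = 13081.40625 / 6336.82884 ≈ 2.064

2.064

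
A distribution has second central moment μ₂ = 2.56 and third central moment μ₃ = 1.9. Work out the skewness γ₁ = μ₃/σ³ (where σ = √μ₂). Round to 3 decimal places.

0.464

σ = √μ₂ = √2.56 = 1.60000
σ³ = μ₂^(3/2) = 4.09600
γ₁ = μ₃/σ³ = 1.9 / 4.09600 ≈ 0.464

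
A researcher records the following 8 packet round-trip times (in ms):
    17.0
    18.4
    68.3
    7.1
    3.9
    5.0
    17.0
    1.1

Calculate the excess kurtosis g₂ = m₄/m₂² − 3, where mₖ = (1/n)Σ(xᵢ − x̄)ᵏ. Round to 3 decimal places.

x̄ = 17.2250
Σ(xᵢ − x̄)² = 3299.6750 ⇒ m₂ = 412.45938
Σ(xᵢ − x̄)⁴ = 6937065.1490 ⇒ m₄ = 867133.14362
m₂² = 170122.73603
g₂ = m₄/m₂² − 3 = 5.09710 − 3 ≈ 2.097

2.097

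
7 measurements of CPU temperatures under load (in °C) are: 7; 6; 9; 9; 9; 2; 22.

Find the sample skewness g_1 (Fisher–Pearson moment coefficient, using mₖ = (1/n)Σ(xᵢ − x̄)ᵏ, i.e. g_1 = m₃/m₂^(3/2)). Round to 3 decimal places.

x̄ = (7 + 6 + 9 + 9 + 9 + 2 + 22) / 7 = 9.1429
deviations (xᵢ − x̄): -2.1429, -3.1429, -0.1429, -0.1429, -0.1429, -7.1429, 12.8571
Σ(xᵢ − x̄)² = 230.8571 ⇒ m₂ = 230.8571/7 = 32.97959
Σ(xᵢ − x̄)³ = 1720.0408 ⇒ m₃ = 1720.0408/7 = 245.72012
m₂^(3/2) = 32.97959^(1.5) = 189.39474
g_1 = m₃ / m₂^(3/2) = 245.72012 / 189.39474 ≈ 1.297

1.297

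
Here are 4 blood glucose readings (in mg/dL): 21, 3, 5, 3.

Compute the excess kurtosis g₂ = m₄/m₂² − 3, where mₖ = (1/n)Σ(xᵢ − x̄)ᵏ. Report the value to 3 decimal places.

x̄ = 8.0000
Σ(xᵢ − x̄)² = 228.0000 ⇒ m₂ = 57.00000
Σ(xᵢ − x̄)⁴ = 29892.0000 ⇒ m₄ = 7473.00000
m₂² = 3249.00000
g₂ = m₄/m₂² − 3 = 2.30009 − 3 ≈ -0.700

-0.700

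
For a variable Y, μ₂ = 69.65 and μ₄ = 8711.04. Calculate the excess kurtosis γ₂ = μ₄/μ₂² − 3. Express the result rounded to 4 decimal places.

-1.2043

μ₂² = 69.65² = 4851.12250
μ₄/μ₂² = 8711.04 / 4851.12250 = 1.79568
γ₂ = 1.79568 − 3 ≈ -1.2043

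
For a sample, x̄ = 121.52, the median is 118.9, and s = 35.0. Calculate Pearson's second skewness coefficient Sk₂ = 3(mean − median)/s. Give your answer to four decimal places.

0.2246

Sk₂ = 3(121.52 − 118.9) / 35.0 = 3 × 2.6200 / 35.0
    = 7.8600 / 35.0 ≈ 0.2246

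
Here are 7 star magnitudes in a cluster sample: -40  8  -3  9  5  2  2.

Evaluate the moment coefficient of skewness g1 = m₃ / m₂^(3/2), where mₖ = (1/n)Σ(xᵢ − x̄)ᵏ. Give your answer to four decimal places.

x̄ = (-40 + 8 - 3 + 9 + 5 + 2 + 2) / 7 = -2.4286
deviations (xᵢ − x̄): -37.5714, 10.4286, -0.5714, 11.4286, 7.4286, 4.4286, 4.4286
Σ(xᵢ − x̄)² = 1745.7143 ⇒ m₂ = 1745.7143/7 = 249.38776
Σ(xᵢ − x̄)³ = -49825.9592 ⇒ m₃ = -49825.9592/7 = -7117.99417
m₂^(3/2) = 249.38776^(1.5) = 3938.33531
g1 = m₃ / m₂^(3/2) = -7117.99417 / 3938.33531 ≈ -1.8074

-1.8074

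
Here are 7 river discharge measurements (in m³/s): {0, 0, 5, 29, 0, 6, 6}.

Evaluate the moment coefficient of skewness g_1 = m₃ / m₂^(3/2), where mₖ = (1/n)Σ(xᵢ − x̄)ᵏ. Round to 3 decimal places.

1.721

x̄ = (0 + 0 + 5 + 29 + 0 + 6 + 6) / 7 = 6.5714
deviations (xᵢ − x̄): -6.5714, -6.5714, -1.5714, 22.4286, -6.5714, -0.5714, -0.5714
Σ(xᵢ − x̄)² = 635.7143 ⇒ m₂ = 635.7143/7 = 90.81633
Σ(xᵢ − x̄)³ = 10426.8980 ⇒ m₃ = 10426.8980/7 = 1489.55685
m₂^(3/2) = 90.81633^(1.5) = 865.45780
g_1 = m₃ / m₂^(3/2) = 1489.55685 / 865.45780 ≈ 1.721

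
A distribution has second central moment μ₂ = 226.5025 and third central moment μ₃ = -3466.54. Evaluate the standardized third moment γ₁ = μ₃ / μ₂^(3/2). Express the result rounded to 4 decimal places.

-1.0169

σ = √μ₂ = √226.5025 = 15.05000
σ³ = μ₂^(3/2) = 3408.86263
γ₁ = μ₃/σ³ = -3466.54 / 3408.86263 ≈ -1.0169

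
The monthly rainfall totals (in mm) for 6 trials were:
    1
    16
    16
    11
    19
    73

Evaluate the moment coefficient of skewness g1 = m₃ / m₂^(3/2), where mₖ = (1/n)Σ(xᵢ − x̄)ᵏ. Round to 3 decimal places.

x̄ = (1 + 16 + 16 + 11 + 19 + 73) / 6 = 22.6667
deviations (xᵢ − x̄): -21.6667, -6.6667, -6.6667, -11.6667, -3.6667, 50.3333
Σ(xᵢ − x̄)² = 3241.3333 ⇒ m₂ = 3241.3333/6 = 540.22222
Σ(xᵢ − x̄)³ = 115115.5556 ⇒ m₃ = 115115.5556/6 = 19185.92593
m₂^(3/2) = 540.22222^(1.5) = 12556.21281
g1 = m₃ / m₂^(3/2) = 19185.92593 / 12556.21281 ≈ 1.528

1.528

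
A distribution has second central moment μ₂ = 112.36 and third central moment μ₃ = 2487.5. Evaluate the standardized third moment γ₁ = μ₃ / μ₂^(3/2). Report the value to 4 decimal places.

2.0886

σ = √μ₂ = √112.36 = 10.60000
σ³ = μ₂^(3/2) = 1191.01600
γ₁ = μ₃/σ³ = 2487.5 / 1191.01600 ≈ 2.0886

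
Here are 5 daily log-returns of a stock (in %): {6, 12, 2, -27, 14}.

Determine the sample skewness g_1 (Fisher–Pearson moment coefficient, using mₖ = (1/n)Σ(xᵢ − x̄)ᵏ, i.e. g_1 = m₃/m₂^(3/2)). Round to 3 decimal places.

x̄ = (6 + 12 + 2 - 27 + 14) / 5 = 1.4000
deviations (xᵢ − x̄): 4.6000, 10.6000, 0.6000, -28.4000, 12.6000
Σ(xᵢ − x̄)² = 1099.2000 ⇒ m₂ = 1099.2000/5 = 219.84000
Σ(xᵢ − x̄)³ = -19617.3600 ⇒ m₃ = -19617.3600/5 = -3923.47200
m₂^(3/2) = 219.84000^(1.5) = 3259.56821
g_1 = m₃ / m₂^(3/2) = -3923.47200 / 3259.56821 ≈ -1.204

-1.204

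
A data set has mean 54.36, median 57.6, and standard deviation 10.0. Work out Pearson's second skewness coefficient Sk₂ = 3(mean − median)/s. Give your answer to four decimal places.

Sk₂ = 3(54.36 − 57.6) / 10.0 = 3 × -3.2400 / 10.0
    = -9.7200 / 10.0 ≈ -0.9720

-0.9720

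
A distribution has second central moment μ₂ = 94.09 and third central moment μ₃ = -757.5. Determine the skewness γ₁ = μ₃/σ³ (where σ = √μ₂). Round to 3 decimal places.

σ = √μ₂ = √94.09 = 9.70000
σ³ = μ₂^(3/2) = 912.67300
γ₁ = μ₃/σ³ = -757.5 / 912.67300 ≈ -0.830

-0.830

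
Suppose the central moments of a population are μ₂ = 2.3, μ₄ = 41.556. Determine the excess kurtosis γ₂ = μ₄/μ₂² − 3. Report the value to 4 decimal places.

μ₂² = 2.3² = 5.29000
μ₄/μ₂² = 41.556 / 5.29000 = 7.85558
γ₂ = 7.85558 − 3 ≈ 4.8556

4.8556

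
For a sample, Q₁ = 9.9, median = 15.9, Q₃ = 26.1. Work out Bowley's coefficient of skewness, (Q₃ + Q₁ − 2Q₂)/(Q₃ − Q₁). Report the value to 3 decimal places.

numerator: Q₃ + Q₁ − 2Q₂ = 26.1 + 9.9 − 2×15.9 = 4.2000
denominator: Q₃ − Q₁ = 26.1 − 9.9 = 16.2000
Bowley skewness = 4.2000 / 16.2000 ≈ 0.259

0.259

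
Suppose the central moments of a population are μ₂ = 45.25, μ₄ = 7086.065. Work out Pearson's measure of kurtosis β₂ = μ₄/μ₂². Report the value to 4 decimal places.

3.4607

μ₂² = 45.25² = 2047.56250
μ₄/μ₂² = 7086.065 / 2047.56250 = 3.46073
β₂ ≈ 3.4607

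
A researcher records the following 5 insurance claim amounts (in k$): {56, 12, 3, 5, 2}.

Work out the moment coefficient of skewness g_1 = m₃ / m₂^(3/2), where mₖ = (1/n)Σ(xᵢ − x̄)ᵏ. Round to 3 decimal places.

x̄ = (56 + 12 + 3 + 5 + 2) / 5 = 15.6000
deviations (xᵢ − x̄): 40.4000, -3.6000, -12.6000, -10.6000, -13.6000
Σ(xᵢ − x̄)² = 2101.2000 ⇒ m₂ = 2101.2000/5 = 420.24000
Σ(xᵢ − x̄)³ = 60185.7600 ⇒ m₃ = 60185.7600/5 = 12037.15200
m₂^(3/2) = 420.24000^(1.5) = 8614.81750
g_1 = m₃ / m₂^(3/2) = 12037.15200 / 8614.81750 ≈ 1.397

1.397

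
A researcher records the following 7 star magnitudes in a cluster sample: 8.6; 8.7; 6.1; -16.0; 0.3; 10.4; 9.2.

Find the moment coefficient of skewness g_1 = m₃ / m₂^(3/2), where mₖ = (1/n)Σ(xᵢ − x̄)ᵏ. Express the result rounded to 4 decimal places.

x̄ = (8.6 + 8.7 + 6.1 - 16.0 + 0.3 + 10.4 + 9.2) / 7 = 3.9000
deviations (xᵢ − x̄): 4.7000, 4.8000, 2.2000, -19.9000, -3.6000, 6.5000, 5.3000
Σ(xᵢ − x̄)² = 529.2800 ⇒ m₂ = 529.2800/7 = 75.61143
Σ(xᵢ − x̄)³ = -7278.6900 ⇒ m₃ = -7278.6900/7 = -1039.81286
m₂^(3/2) = 75.61143^(1.5) = 657.47791
g_1 = m₃ / m₂^(3/2) = -1039.81286 / 657.47791 ≈ -1.5815

-1.5815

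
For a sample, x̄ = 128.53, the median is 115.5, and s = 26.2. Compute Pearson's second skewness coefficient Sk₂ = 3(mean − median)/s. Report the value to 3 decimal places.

Sk₂ = 3(128.53 − 115.5) / 26.2 = 3 × 13.0300 / 26.2
    = 39.0900 / 26.2 ≈ 1.492

1.492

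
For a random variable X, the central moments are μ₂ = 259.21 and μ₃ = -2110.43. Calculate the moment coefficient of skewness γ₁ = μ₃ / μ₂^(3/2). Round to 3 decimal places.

σ = √μ₂ = √259.21 = 16.10000
σ³ = μ₂^(3/2) = 4173.28100
γ₁ = μ₃/σ³ = -2110.43 / 4173.28100 ≈ -0.506

-0.506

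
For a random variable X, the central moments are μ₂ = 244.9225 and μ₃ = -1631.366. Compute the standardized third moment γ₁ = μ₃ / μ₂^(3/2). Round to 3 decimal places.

-0.426

σ = √μ₂ = √244.9225 = 15.65000
σ³ = μ₂^(3/2) = 3833.03713
γ₁ = μ₃/σ³ = -1631.366 / 3833.03713 ≈ -0.426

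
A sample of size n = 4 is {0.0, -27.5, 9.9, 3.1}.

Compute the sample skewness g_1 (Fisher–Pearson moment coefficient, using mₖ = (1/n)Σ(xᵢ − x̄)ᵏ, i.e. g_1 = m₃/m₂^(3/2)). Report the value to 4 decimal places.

x̄ = (0.0 - 27.5 + 9.9 + 3.1) / 4 = -3.6250
deviations (xᵢ − x̄): 3.6250, -23.8750, 13.5250, 6.7250
Σ(xᵢ − x̄)² = 811.3075 ⇒ m₂ = 811.3075/4 = 202.82688
Σ(xᵢ − x̄)³ = -10783.2769 ⇒ m₃ = -10783.2769/4 = -2695.81922
m₂^(3/2) = 202.82688^(1.5) = 2888.60560
g_1 = m₃ / m₂^(3/2) = -2695.81922 / 2888.60560 ≈ -0.9333

-0.9333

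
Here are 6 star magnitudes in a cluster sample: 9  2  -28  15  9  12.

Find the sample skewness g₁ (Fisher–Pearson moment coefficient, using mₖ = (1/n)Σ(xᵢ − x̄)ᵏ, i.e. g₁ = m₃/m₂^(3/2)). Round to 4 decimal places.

-1.5100

x̄ = (9 + 2 - 28 + 15 + 9 + 12) / 6 = 3.1667
deviations (xᵢ − x̄): 5.8333, -1.1667, -31.1667, 11.8333, 5.8333, 8.8333
Σ(xᵢ − x̄)² = 1258.8333 ⇒ m₂ = 1258.8333/6 = 209.80556
Σ(xᵢ − x̄)³ = -27532.4444 ⇒ m₃ = -27532.4444/6 = -4588.74074
m₂^(3/2) = 209.80556^(1.5) = 3038.96344
g₁ = m₃ / m₂^(3/2) = -4588.74074 / 3038.96344 ≈ -1.5100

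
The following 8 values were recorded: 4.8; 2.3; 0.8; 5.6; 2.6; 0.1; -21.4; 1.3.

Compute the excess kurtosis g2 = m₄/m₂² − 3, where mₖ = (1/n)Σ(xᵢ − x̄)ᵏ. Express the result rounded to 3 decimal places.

2.622

x̄ = -0.4875
Σ(xᵢ − x̄)² = 524.8487 ⇒ m₂ = 65.60609
Σ(xᵢ − x̄)⁴ = 193579.0755 ⇒ m₄ = 24197.38444
m₂² = 4304.15954
g2 = m₄/m₂² − 3 = 5.62186 − 3 ≈ 2.622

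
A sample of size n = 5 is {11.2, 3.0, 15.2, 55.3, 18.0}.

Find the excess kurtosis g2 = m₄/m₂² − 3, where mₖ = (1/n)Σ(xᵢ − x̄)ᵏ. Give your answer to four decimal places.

x̄ = 20.5400
Σ(xᵢ − x̄)² = 1638.1120 ⇒ m₂ = 327.62240
Σ(xᵢ − x̄)⁴ = 1563000.7474 ⇒ m₄ = 312600.14949
m₂² = 107336.43698
g2 = m₄/m₂² − 3 = 2.91234 − 3 ≈ -0.0877

-0.0877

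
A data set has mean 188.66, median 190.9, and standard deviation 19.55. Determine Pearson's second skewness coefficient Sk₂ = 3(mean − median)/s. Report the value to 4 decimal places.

Sk₂ = 3(188.66 − 190.9) / 19.55 = 3 × -2.2400 / 19.55
    = -6.7200 / 19.55 ≈ -0.3437

-0.3437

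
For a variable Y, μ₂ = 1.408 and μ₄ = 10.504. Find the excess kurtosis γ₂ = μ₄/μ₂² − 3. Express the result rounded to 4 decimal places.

2.2985

μ₂² = 1.408² = 1.98246
μ₄/μ₂² = 10.504 / 1.98246 = 5.29846
γ₂ = 5.29846 − 3 ≈ 2.2985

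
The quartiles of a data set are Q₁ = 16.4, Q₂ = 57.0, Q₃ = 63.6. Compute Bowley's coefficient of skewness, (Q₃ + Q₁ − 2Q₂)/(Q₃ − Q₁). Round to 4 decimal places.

numerator: Q₃ + Q₁ − 2Q₂ = 63.6 + 16.4 − 2×57.0 = -34.0000
denominator: Q₃ − Q₁ = 63.6 − 16.4 = 47.2000
Bowley skewness = -34.0000 / 47.2000 ≈ -0.7203

-0.7203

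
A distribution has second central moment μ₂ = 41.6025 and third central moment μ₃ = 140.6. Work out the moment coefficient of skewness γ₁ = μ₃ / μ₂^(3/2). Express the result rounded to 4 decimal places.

0.5240

σ = √μ₂ = √41.6025 = 6.45000
σ³ = μ₂^(3/2) = 268.33612
γ₁ = μ₃/σ³ = 140.6 / 268.33612 ≈ 0.5240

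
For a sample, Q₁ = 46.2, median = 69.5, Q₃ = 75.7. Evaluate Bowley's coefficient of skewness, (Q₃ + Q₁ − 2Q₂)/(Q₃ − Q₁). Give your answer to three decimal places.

-0.580

numerator: Q₃ + Q₁ − 2Q₂ = 75.7 + 46.2 − 2×69.5 = -17.1000
denominator: Q₃ − Q₁ = 75.7 − 46.2 = 29.5000
Bowley skewness = -17.1000 / 29.5000 ≈ -0.580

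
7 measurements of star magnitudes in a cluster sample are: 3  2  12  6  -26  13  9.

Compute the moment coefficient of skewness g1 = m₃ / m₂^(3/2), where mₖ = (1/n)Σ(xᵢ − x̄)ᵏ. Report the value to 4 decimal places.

-1.6313

x̄ = (3 + 2 + 12 + 6 - 26 + 13 + 9) / 7 = 2.7143
deviations (xᵢ − x̄): 0.2857, -0.7143, 9.2857, 3.2857, -28.7143, 10.2857, 6.2857
Σ(xᵢ − x̄)² = 1067.4286 ⇒ m₂ = 1067.4286/7 = 152.48980
Σ(xᵢ − x̄)³ = -21502.8980 ⇒ m₃ = -21502.8980/7 = -3071.84257
m₂^(3/2) = 152.48980^(1.5) = 1883.04706
g1 = m₃ / m₂^(3/2) = -3071.84257 / 1883.04706 ≈ -1.6313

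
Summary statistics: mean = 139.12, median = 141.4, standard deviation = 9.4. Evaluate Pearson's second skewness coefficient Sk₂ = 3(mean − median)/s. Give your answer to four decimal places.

Sk₂ = 3(139.12 − 141.4) / 9.4 = 3 × -2.2800 / 9.4
    = -6.8400 / 9.4 ≈ -0.7277

-0.7277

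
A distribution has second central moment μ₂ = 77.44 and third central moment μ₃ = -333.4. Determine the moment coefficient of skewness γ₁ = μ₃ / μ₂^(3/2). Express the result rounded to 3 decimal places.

σ = √μ₂ = √77.44 = 8.80000
σ³ = μ₂^(3/2) = 681.47200
γ₁ = μ₃/σ³ = -333.4 / 681.47200 ≈ -0.489

-0.489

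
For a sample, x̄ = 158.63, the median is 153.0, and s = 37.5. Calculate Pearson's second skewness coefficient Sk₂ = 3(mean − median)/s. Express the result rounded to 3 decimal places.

Sk₂ = 3(158.63 − 153.0) / 37.5 = 3 × 5.6300 / 37.5
    = 16.8900 / 37.5 ≈ 0.450

0.450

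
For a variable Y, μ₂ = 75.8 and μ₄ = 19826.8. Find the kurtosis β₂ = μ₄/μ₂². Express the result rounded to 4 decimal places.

μ₂² = 75.8² = 5745.64000
μ₄/μ₂² = 19826.8 / 5745.64000 = 3.45076
β₂ ≈ 3.4508

3.4508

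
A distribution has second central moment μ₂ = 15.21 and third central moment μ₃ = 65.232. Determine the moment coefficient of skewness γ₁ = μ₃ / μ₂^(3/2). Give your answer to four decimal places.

σ = √μ₂ = √15.21 = 3.90000
σ³ = μ₂^(3/2) = 59.31900
γ₁ = μ₃/σ³ = 65.232 / 59.31900 ≈ 1.0997

1.0997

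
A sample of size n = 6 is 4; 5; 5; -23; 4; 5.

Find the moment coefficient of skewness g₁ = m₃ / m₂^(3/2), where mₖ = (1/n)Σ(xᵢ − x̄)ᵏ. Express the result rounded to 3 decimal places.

x̄ = (4 + 5 + 5 - 23 + 4 + 5) / 6 = 0.0000
deviations (xᵢ − x̄): 4.0000, 5.0000, 5.0000, -23.0000, 4.0000, 5.0000
Σ(xᵢ − x̄)² = 636.0000 ⇒ m₂ = 636.0000/6 = 106.00000
Σ(xᵢ − x̄)³ = -11664.0000 ⇒ m₃ = -11664.0000/6 = -1944.00000
m₂^(3/2) = 106.00000^(1.5) = 1091.33679
g₁ = m₃ / m₂^(3/2) = -1944.00000 / 1091.33679 ≈ -1.781

-1.781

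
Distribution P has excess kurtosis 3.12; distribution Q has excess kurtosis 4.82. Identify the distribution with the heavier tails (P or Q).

Higher excess kurtosis ⇒ heavier tails relative to the normal distribution.
3.12 vs 4.82: the larger is 4.82, so Q has heavier tails.

Q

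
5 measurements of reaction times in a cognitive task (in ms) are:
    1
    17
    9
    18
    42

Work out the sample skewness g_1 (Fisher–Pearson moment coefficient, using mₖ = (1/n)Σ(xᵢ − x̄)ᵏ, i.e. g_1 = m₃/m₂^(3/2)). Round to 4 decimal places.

x̄ = (1 + 17 + 9 + 18 + 42) / 5 = 17.4000
deviations (xᵢ − x̄): -16.4000, -0.4000, -8.4000, 0.6000, 24.6000
Σ(xᵢ − x̄)² = 945.2000 ⇒ m₂ = 945.2000/5 = 189.04000
Σ(xᵢ − x̄)³ = 9883.4400 ⇒ m₃ = 9883.4400/5 = 1976.68800
m₂^(3/2) = 189.04000^(1.5) = 2599.14533
g_1 = m₃ / m₂^(3/2) = 1976.68800 / 2599.14533 ≈ 0.7605

0.7605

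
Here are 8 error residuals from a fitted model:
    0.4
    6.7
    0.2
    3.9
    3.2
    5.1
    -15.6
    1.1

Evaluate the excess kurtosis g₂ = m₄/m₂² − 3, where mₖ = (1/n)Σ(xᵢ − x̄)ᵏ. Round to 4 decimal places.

x̄ = 0.6250
Σ(xᵢ − x̄)² = 337.9950 ⇒ m₂ = 42.24938
Σ(xᵢ − x̄)⁴ = 71223.0327 ⇒ m₄ = 8902.87909
m₂² = 1785.00969
g₂ = m₄/m₂² − 3 = 4.98758 − 3 ≈ 1.9876

1.9876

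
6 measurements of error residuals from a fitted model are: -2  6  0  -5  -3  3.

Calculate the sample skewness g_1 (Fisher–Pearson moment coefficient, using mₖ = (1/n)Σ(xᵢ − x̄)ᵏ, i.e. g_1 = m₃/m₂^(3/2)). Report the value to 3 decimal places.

0.404

x̄ = (-2 + 6 + 0 - 5 - 3 + 3) / 6 = -0.1667
deviations (xᵢ − x̄): -1.8333, 6.1667, 0.1667, -4.8333, -2.8333, 3.1667
Σ(xᵢ − x̄)² = 82.8333 ⇒ m₂ = 82.8333/6 = 13.80556
Σ(xᵢ − x̄)³ = 124.4444 ⇒ m₃ = 124.4444/6 = 20.74074
m₂^(3/2) = 13.80556^(1.5) = 51.29568
g_1 = m₃ / m₂^(3/2) = 20.74074 / 51.29568 ≈ 0.404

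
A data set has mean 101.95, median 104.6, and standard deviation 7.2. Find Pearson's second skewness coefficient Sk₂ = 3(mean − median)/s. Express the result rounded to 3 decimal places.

-1.104

Sk₂ = 3(101.95 − 104.6) / 7.2 = 3 × -2.6500 / 7.2
    = -7.9500 / 7.2 ≈ -1.104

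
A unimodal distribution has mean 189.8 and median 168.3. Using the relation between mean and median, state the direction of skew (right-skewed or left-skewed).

mean − median = 189.8 − 168.3 = 21.5
mean > median ⇒ the longer tail is on the right ⇒ right-skewed (positively skewed).

right-skewed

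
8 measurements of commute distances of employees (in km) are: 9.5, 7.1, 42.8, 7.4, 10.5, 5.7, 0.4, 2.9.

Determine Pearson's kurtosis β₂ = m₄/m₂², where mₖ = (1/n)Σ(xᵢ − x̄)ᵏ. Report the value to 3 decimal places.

x̄ = 10.7875
Σ(xᵢ − x̄)² = 1247.6087 ⇒ m₂ = 155.95109
Σ(xᵢ − x̄)⁴ = 1066717.4606 ⇒ m₄ = 133339.68257
m₂² = 24320.74364
β₂ = m₄/m₂² = 133339.68257 / 24320.74364 ≈ 5.483

5.483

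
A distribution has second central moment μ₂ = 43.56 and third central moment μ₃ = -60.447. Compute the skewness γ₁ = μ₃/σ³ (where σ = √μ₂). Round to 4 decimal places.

σ = √μ₂ = √43.56 = 6.60000
σ³ = μ₂^(3/2) = 287.49600
γ₁ = μ₃/σ³ = -60.447 / 287.49600 ≈ -0.2103

-0.2103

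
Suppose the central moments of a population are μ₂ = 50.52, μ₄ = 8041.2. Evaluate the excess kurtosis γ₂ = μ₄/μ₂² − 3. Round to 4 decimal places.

μ₂² = 50.52² = 2552.27040
μ₄/μ₂² = 8041.2 / 2552.27040 = 3.15061
γ₂ = 3.15061 − 3 ≈ 0.1506

0.1506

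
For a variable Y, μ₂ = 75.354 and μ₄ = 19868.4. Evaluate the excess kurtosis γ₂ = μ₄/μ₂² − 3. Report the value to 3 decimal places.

μ₂² = 75.354² = 5678.22532
μ₄/μ₂² = 19868.4 / 5678.22532 = 3.49905
γ₂ = 3.49905 − 3 ≈ 0.499

0.499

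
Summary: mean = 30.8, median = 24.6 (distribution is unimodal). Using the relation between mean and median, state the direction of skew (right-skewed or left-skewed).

mean − median = 30.8 − 24.6 = 6.2
mean > median ⇒ the longer tail is on the right ⇒ right-skewed (positively skewed).

right-skewed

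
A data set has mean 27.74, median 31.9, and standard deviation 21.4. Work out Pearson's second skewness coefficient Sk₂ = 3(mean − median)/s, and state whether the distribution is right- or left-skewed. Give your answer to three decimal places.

Sk₂ = 3(27.74 − 31.9) / 21.4 = 3 × -4.1600 / 21.4
    = -12.4800 / 21.4 ≈ -0.583
Sk₂ < 0 ⇒ mean < median ⇒ left-skewed (negative skew).

-0.583, left-skewed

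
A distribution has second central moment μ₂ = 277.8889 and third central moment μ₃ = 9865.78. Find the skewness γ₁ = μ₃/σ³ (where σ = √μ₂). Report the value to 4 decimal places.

2.1297

σ = √μ₂ = √277.8889 = 16.67000
σ³ = μ₂^(3/2) = 4632.40796
γ₁ = μ₃/σ³ = 9865.78 / 4632.40796 ≈ 2.1297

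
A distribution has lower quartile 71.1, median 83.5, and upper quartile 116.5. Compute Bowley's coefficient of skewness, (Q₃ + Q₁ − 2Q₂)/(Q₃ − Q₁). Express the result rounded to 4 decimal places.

numerator: Q₃ + Q₁ − 2Q₂ = 116.5 + 71.1 − 2×83.5 = 20.6000
denominator: Q₃ − Q₁ = 116.5 − 71.1 = 45.4000
Bowley skewness = 20.6000 / 45.4000 ≈ 0.4537

0.4537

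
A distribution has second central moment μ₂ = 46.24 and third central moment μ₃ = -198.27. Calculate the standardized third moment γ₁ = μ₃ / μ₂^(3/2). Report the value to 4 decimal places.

-0.6306

σ = √μ₂ = √46.24 = 6.80000
σ³ = μ₂^(3/2) = 314.43200
γ₁ = μ₃/σ³ = -198.27 / 314.43200 ≈ -0.6306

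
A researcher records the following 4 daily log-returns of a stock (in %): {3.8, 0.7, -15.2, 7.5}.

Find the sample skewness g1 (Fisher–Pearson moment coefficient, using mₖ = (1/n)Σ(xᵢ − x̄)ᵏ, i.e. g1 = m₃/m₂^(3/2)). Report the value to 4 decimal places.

-0.8920

x̄ = (3.8 + 0.7 - 15.2 + 7.5) / 4 = -0.8000
deviations (xᵢ − x̄): 4.6000, 1.5000, -14.4000, 8.3000
Σ(xᵢ − x̄)² = 299.6600 ⇒ m₂ = 299.6600/4 = 74.91500
Σ(xᵢ − x̄)³ = -2313.4860 ⇒ m₃ = -2313.4860/4 = -578.37150
m₂^(3/2) = 74.91500^(1.5) = 648.41518
g1 = m₃ / m₂^(3/2) = -578.37150 / 648.41518 ≈ -0.8920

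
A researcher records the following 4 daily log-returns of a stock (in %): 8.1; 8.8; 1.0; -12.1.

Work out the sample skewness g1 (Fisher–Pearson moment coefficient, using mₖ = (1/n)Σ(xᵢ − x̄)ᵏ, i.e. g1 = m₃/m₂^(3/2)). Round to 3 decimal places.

-0.759

x̄ = (8.1 + 8.8 + 1.0 - 12.1) / 4 = 1.4500
deviations (xᵢ − x̄): 6.6500, 7.3500, -0.4500, -13.5500
Σ(xᵢ − x̄)² = 282.0500 ⇒ m₂ = 282.0500/4 = 70.51250
Σ(xᵢ − x̄)³ = -1796.7600 ⇒ m₃ = -1796.7600/4 = -449.19000
m₂^(3/2) = 70.51250^(1.5) = 592.10560
g1 = m₃ / m₂^(3/2) = -449.19000 / 592.10560 ≈ -0.759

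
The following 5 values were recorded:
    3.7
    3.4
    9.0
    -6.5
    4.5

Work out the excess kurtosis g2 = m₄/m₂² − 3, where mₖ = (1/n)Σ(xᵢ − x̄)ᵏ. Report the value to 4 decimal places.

-0.2916

x̄ = 2.8200
Σ(xᵢ − x̄)² = 128.9880 ⇒ m₂ = 25.79760
Σ(xᵢ − x̄)⁴ = 9012.4148 ⇒ m₄ = 1802.48295
m₂² = 665.51617
g2 = m₄/m₂² − 3 = 2.70840 − 3 ≈ -0.2916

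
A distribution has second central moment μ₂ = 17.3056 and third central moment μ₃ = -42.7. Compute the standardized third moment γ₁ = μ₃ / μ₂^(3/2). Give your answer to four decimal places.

σ = √μ₂ = √17.3056 = 4.16000
σ³ = μ₂^(3/2) = 71.99130
γ₁ = μ₃/σ³ = -42.7 / 71.99130 ≈ -0.5931

-0.5931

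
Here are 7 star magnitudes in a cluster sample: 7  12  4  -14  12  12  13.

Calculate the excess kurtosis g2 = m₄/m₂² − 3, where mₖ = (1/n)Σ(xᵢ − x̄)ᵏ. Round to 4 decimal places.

1.0989

x̄ = 6.5714
Σ(xᵢ − x̄)² = 559.7143 ⇒ m₂ = 79.95918
Σ(xᵢ − x̄)⁴ = 183441.3936 ⇒ m₄ = 26205.91337
m₂² = 6393.47105
g2 = m₄/m₂² − 3 = 4.09886 − 3 ≈ 1.0989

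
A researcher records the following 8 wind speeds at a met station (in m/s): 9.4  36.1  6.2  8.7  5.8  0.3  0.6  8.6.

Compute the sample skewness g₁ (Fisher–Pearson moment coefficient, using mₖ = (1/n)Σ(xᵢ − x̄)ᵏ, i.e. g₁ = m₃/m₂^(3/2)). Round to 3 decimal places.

1.825

x̄ = (9.4 + 36.1 + 6.2 + 8.7 + 5.8 + 0.3 + 0.6 + 8.6) / 8 = 9.4625
deviations (xᵢ − x̄): -0.0625, 26.6375, -3.2625, -0.7625, -3.6625, -9.1625, -8.8625, -0.8625
Σ(xᵢ − x̄)² = 897.4388 ⇒ m₂ = 897.4388/8 = 112.17984
Σ(xᵢ − x̄)³ = 17350.5693 ⇒ m₃ = 17350.5693/8 = 2168.82116
m₂^(3/2) = 112.17984^(1.5) = 1188.15266
g₁ = m₃ / m₂^(3/2) = 2168.82116 / 1188.15266 ≈ 1.825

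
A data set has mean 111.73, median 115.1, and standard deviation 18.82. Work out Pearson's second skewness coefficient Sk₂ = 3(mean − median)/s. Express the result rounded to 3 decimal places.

Sk₂ = 3(111.73 − 115.1) / 18.82 = 3 × -3.3700 / 18.82
    = -10.1100 / 18.82 ≈ -0.537

-0.537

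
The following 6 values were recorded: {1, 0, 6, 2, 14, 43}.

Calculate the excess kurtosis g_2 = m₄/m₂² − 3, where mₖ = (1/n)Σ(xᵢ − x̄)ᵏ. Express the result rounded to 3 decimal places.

x̄ = 11.0000
Σ(xᵢ − x̄)² = 1360.0000 ⇒ m₂ = 226.66667
Σ(xᵢ − x̄)⁴ = 1080484.0000 ⇒ m₄ = 180080.66667
m₂² = 51377.77778
g_2 = m₄/m₂² − 3 = 3.50503 − 3 ≈ 0.505

0.505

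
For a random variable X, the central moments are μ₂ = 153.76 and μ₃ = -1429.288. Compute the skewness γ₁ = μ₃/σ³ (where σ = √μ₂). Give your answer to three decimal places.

σ = √μ₂ = √153.76 = 12.40000
σ³ = μ₂^(3/2) = 1906.62400
γ₁ = μ₃/σ³ = -1429.288 / 1906.62400 ≈ -0.750

-0.750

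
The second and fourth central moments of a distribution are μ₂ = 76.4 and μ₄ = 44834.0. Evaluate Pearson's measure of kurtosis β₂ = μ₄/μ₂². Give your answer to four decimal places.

μ₂² = 76.4² = 5836.96000
μ₄/μ₂² = 44834.0 / 5836.96000 = 7.68105
β₂ ≈ 7.6811

7.6811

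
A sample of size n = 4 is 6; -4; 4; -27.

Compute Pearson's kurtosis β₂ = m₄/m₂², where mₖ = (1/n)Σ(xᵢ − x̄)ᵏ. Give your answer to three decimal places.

x̄ = -5.2500
Σ(xᵢ − x̄)² = 686.7500 ⇒ m₂ = 171.68750
Σ(xᵢ − x̄)⁴ = 247129.5781 ⇒ m₄ = 61782.39453
m₂² = 29476.59766
β₂ = m₄/m₂² = 61782.39453 / 29476.59766 ≈ 2.096

2.096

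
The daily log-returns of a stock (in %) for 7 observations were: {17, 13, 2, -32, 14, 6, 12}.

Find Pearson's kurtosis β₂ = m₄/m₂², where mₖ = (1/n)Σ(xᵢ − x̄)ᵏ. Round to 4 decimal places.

4.3487

x̄ = 4.5714
Σ(xᵢ − x̄)² = 1715.7143 ⇒ m₂ = 245.10204
Σ(xᵢ − x̄)⁴ = 1828727.9242 ⇒ m₄ = 261246.84631
m₂² = 60075.01041
β₂ = m₄/m₂² = 261246.84631 / 60075.01041 ≈ 4.3487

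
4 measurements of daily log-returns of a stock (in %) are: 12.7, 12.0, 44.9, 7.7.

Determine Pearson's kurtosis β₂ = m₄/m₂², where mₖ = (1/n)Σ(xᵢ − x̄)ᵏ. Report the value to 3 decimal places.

x̄ = 19.3250
Σ(xᵢ − x̄)² = 886.7675 ⇒ m₂ = 221.69188
Σ(xᵢ − x̄)⁴ = 450889.7656 ⇒ m₄ = 112722.44140
m₂² = 49147.28744
β₂ = m₄/m₂² = 112722.44140 / 49147.28744 ≈ 2.294

2.294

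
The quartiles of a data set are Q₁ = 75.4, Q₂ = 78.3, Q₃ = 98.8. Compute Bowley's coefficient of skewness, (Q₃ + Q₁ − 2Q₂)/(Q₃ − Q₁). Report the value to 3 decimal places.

numerator: Q₃ + Q₁ − 2Q₂ = 98.8 + 75.4 − 2×78.3 = 17.6000
denominator: Q₃ − Q₁ = 98.8 − 75.4 = 23.4000
Bowley skewness = 17.6000 / 23.4000 ≈ 0.752

0.752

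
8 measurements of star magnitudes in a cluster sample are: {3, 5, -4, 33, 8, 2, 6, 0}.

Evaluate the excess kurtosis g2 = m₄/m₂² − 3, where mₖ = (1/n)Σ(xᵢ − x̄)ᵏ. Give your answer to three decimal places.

x̄ = 6.6250
Σ(xᵢ − x̄)² = 891.8750 ⇒ m₂ = 111.48438
Σ(xᵢ − x̄)⁴ = 499227.4941 ⇒ m₄ = 62403.43677
m₂² = 12428.76587
g2 = m₄/m₂² − 3 = 5.02089 − 3 ≈ 2.021

2.021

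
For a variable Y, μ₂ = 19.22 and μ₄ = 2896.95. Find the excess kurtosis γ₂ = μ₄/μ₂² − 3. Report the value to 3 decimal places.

4.842

μ₂² = 19.22² = 369.40840
μ₄/μ₂² = 2896.95 / 369.40840 = 7.84213
γ₂ = 7.84213 − 3 ≈ 4.842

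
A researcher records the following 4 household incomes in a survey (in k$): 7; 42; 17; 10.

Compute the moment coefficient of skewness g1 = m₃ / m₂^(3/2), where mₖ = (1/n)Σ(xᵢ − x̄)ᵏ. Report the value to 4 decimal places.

x̄ = (7 + 42 + 17 + 10) / 4 = 19.0000
deviations (xᵢ − x̄): -12.0000, 23.0000, -2.0000, -9.0000
Σ(xᵢ − x̄)² = 758.0000 ⇒ m₂ = 758.0000/4 = 189.50000
Σ(xᵢ − x̄)³ = 9702.0000 ⇒ m₃ = 9702.0000/4 = 2425.50000
m₂^(3/2) = 189.50000^(1.5) = 2608.63803
g1 = m₃ / m₂^(3/2) = 2425.50000 / 2608.63803 ≈ 0.9298

0.9298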